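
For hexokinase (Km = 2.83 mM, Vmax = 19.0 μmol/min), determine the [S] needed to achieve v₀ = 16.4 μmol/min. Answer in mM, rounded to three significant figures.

Rearranging v = Vmax[S]/(Km+[S]) gives [S] = Km·v/(Vmax − v).
[S] = 2.83 × 16.4 / (19.0 − 16.4) = 46.41/2.600 = 17.9 mM.

17.9 mM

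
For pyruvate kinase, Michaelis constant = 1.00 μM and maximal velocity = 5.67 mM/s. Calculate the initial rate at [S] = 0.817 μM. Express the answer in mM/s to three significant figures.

v = Vmax·[S]/(Km + [S]) = 5.67 × 0.817 / (1.00 + 0.817)
  = 4.632 / 1.817 = 2.55 mM/s.

2.55 mM/s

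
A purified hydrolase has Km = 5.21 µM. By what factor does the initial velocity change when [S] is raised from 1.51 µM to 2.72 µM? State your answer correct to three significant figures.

Since Vmax cancels, v₂/v₁ = [S]₂(Km+[S]₁) / [S]₁(Km+[S]₂).
= 2.72×(5.21+1.51) / (1.51×(5.21+2.72)) = 18.28/11.97 = 1.53.

1.53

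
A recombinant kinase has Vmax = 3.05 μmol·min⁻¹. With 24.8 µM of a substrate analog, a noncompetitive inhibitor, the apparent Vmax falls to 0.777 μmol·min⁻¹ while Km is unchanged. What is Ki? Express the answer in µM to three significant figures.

8.48 µM

Noncompetitive: Vmax,app = Vmax/α with α = 1 + [I]/Ki.
α = Vmax/Vmax,app = 3.05/0.777 = 3.925.
Ki = [I]/(α − 1) = 24.8/2.925 = 8.48 µM.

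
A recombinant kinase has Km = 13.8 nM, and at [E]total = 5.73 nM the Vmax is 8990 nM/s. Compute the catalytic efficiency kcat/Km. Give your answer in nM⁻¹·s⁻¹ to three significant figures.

kcat = Vmax/[E]total = 8990/5.73 = 1570 s⁻¹.
kcat/Km = 1570/13.8 = 114 nM⁻¹·s⁻¹.

114 nM⁻¹·s⁻¹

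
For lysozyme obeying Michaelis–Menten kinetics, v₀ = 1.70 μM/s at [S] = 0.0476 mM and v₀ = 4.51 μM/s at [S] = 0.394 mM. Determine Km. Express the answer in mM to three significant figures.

0.116 mM

From v = Vmax[S]/(Km+[S]), each point gives Vmax = v(Km+[S])/[S].
Equating: 1.70(Km+0.0476)/0.0476 = 4.51(Km+0.394)/0.394.
35.71·Km + 1.70 = 11.45·Km + 4.51, so (35.71 − 11.45)·Km = 4.51 − 1.70.
Km = 2.810/24.27 = 0.116 mM; then Vmax = 1.70(0.116+0.0476)/0.0476 = 5.84 μM/s.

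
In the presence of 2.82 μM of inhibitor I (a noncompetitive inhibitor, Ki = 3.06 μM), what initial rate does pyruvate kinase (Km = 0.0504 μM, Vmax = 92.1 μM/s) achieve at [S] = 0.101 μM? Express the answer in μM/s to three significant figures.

32.0 μM/s

α = 1 + [I]/Ki = 1 + 2.82/3.06 = 1.922.
For a noncompetitive inhibitor, Vmax is reduced to Vmax/α while Km is unchanged: Km,app = 0.0504 μM, Vmax,app = 47.9 μM/s.
v = Vmax,app·[S]/(Km,app + [S]) = 47.9 × 0.101/(0.0504 + 0.101) = 32.0 μM/s.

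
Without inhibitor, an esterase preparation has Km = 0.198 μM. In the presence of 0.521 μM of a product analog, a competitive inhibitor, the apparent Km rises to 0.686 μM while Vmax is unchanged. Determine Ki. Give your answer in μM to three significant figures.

Competitive: Km,app = α·Km with α = 1 + [I]/Ki.
α = Km,app/Km = 0.686/0.198 = 3.465.
Since α = 1 + [I]/Ki, [I]/Ki = 3.465 − 1 = 2.465 and Ki = 0.521/2.465 = 0.211 μM.

0.211 μM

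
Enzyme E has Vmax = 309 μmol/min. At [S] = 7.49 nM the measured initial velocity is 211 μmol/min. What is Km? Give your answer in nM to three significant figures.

3.48 nM

From v = Vmax[S]/(Km+[S]), Km = [S](Vmax − v)/v.
Km = 7.49 × (309 − 211) / 211 = 734.0/211 = 3.48 nM.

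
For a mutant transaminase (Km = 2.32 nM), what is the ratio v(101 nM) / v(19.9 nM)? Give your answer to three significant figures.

The fractional saturations are [S]/(Km+[S]) = 19.9/22.22 = 0.8956 and 101/103.3 = 0.9775.
v₂/v₁ is just their ratio: 0.9775/0.8956 = 1.09.

1.09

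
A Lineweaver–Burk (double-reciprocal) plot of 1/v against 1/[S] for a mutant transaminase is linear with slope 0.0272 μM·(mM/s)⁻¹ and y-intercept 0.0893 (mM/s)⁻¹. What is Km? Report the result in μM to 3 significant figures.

y-intercept = 1/Vmax ⇒ Vmax = 11.2 mM/s; slope = Km/Vmax ⇒ Km = slope × Vmax.
Km = 0.0272 × 11.2 = 0.305 μM.

0.305 μM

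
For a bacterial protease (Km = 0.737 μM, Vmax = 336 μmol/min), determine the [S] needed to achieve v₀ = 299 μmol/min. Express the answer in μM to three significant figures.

Rearranging v = Vmax[S]/(Km+[S]) gives [S] = Km·v/(Vmax − v).
[S] = 0.737 × 299 / (336 − 299) = 220.4/37.00 = 5.96 μM.

5.96 μM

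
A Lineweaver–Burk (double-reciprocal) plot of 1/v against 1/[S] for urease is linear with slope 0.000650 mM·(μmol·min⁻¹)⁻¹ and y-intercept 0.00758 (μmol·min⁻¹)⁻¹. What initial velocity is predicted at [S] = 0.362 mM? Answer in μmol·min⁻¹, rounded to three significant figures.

The y-intercept is 1/Vmax, so Vmax = 1/0.00758 = 132 μmol·min⁻¹.
The slope is Km/Vmax, so Km = 0.000650 × 132 = 0.0858 mM.
Then v = 132 × 0.362/(0.0858 + 0.362) = 107 μmol·min⁻¹.

107 μmol·min⁻¹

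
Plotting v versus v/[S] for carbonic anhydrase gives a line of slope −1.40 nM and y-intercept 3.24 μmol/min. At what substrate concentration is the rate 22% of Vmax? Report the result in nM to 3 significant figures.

0.395 nM

The Eadie–Hofstee slope gives Km = 1.40 nM (slope = −Km).
v/Vmax = [S]/(Km+[S]) = 0.22 ⇒ [S] = Km·0.22/(1−0.22) = 1.40 × 0.2821 = 0.395 nM.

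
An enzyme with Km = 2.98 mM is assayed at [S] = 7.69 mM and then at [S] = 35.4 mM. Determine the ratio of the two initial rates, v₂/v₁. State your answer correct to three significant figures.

Since Vmax cancels, v₂/v₁ = [S]₂(Km+[S]₁) / [S]₁(Km+[S]₂).
= 35.4×(2.98+7.69) / (7.69×(2.98+35.4)) = 377.7/295.1 = 1.28.

1.28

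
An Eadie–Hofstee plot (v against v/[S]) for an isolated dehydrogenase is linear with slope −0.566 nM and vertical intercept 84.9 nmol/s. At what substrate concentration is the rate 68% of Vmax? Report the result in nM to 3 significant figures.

The Eadie–Hofstee slope gives Km = 0.566 nM (slope = −Km).
v/Vmax = [S]/(Km+[S]) = 0.68 ⇒ [S] = Km·0.68/(1−0.68) = 0.566 × 2.125 = 1.20 nM.

1.20 nM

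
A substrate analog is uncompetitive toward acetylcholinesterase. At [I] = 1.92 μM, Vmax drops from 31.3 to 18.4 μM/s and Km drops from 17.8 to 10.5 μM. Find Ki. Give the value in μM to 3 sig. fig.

2.74 μM

Uncompetitive: Vmax,app = Vmax/α (and Km,app = Km/α) with α = 1 + [I]/Ki.
α = Vmax/Vmax,app = 31.3/18.4 = 1.701.
Ki = [I]/(α − 1) = 1.92/0.7011 = 2.74 μM.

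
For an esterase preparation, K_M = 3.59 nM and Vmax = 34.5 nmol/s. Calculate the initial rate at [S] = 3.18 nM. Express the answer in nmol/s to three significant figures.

v = Vmax·[S]/(Km + [S]) = 34.5 × 3.18 / (3.59 + 3.18)
  = 109.7 / 6.770 = 16.2 nmol/s.

16.2 nmol/s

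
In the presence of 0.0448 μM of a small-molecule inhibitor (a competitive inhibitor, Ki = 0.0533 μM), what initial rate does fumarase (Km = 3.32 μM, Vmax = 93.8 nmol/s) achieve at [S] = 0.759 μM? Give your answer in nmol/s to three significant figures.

α = 1 + [I]/Ki = 1 + 0.0448/0.0533 = 1.841.
For a competitive inhibitor, Vmax is unchanged and the apparent Km becomes α·Km: Km,app = 6.11 μM, Vmax,app = 93.8 nmol/s.
v = Vmax,app·[S]/(Km,app + [S]) = 93.8 × 0.759/(6.11 + 0.759) = 10.4 nmol/s.

10.4 nmol/s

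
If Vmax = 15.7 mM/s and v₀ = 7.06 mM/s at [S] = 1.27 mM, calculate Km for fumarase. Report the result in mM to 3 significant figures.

1.55 mM

From v = Vmax[S]/(Km+[S]), Km = [S](Vmax − v)/v.
Km = 1.27 × (15.7 − 7.06) / 7.06 = 10.97/7.06 = 1.55 mM.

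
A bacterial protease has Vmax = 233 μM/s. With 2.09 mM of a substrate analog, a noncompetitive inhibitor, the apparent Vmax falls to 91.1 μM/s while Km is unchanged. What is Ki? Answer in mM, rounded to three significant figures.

1.34 mM

Noncompetitive: Vmax,app = Vmax/α with α = 1 + [I]/Ki.
α = Vmax/Vmax,app = 233/91.1 = 2.558.
Since α = 1 + [I]/Ki, [I]/Ki = 2.558 − 1 = 1.558 and Ki = 2.09/1.558 = 1.34 mM.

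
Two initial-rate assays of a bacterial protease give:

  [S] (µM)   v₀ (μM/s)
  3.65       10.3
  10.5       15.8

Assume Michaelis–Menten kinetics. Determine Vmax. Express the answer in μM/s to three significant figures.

22.1 μM/s

In reciprocal form, 1/v = (Km/Vmax)·(1/[S]) + 1/Vmax. The two points give (1/[S], 1/v) = (0.2740, 0.09709) and (0.09524, 0.06329).
Slope = (0.09709 − 0.06329)/(0.2740 − 0.09524) = 0.1891; intercept = 0.09709 − 0.1891×0.2740 = 0.04528.
Vmax = 1/intercept = 22.1 μM/s; Km = slope × Vmax = 0.1891 × 22.1 = 4.18 µM.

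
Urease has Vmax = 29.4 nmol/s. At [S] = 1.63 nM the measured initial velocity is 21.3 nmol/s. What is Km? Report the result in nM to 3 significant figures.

0.620 nM

From v = Vmax[S]/(Km+[S]), Km = [S](Vmax − v)/v.
Km = 1.63 × (29.4 − 21.3) / 21.3 = 13.20/21.3 = 0.620 nM.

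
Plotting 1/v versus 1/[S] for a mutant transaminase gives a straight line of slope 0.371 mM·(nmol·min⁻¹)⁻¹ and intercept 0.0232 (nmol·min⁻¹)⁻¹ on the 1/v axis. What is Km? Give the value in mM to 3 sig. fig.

16.0 mM

y-intercept = 1/Vmax ⇒ Vmax = 43.1 nmol·min⁻¹; slope = Km/Vmax ⇒ Km = slope × Vmax.
Km = 0.371 × 43.1 = 16.0 mM.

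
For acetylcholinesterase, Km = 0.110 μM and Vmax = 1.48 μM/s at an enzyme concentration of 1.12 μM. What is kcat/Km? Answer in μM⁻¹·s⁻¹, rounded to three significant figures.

kcat = Vmax/[E]total = 1.48/1.12 = 1.32 s⁻¹.
kcat/Km = 1.32/0.110 = 12.0 μM⁻¹·s⁻¹.

12.0 μM⁻¹·s⁻¹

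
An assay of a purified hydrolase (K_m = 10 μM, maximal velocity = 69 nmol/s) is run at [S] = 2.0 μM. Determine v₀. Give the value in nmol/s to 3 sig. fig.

11.5 nmol/s

[S]/(Km+[S]) = 2.0/12.00 = 0.1667, the fractional saturation.
v = 0.1667 × Vmax = 0.1667 × 69 = 11.5 nmol/s.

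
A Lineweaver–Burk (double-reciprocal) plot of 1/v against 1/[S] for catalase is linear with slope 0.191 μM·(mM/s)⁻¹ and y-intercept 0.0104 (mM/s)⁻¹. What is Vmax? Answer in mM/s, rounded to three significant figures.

The y-intercept of a Lineweaver–Burk plot equals 1/Vmax, so Vmax = 1/0.0104 = 96.2 mM/s.

96.2 mM/s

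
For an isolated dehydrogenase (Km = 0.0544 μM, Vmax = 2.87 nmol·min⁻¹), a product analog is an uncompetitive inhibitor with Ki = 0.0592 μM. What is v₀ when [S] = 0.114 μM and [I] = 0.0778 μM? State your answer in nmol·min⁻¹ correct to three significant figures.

With α = 1 + [I]/Ki = 1 + 0.0778/0.0592 = 2.314, the uncompetitive rate law is v = (Vmax/α)·[S] / (Km/α + [S]).
v = (2.87/2.314)×0.114 / (0.0544/2.314 + 0.114) = 0.1414/0.1375 = 1.03 nmol·min⁻¹.

1.03 nmol·min⁻¹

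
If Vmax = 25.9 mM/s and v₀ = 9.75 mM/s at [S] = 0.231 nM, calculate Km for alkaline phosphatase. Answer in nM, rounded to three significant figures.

0.383 nM

v/Vmax = 9.75/25.9 = 0.3764 = [S]/(Km+[S]).
So Km + [S] = [S]/0.3764 = 0.6136 nM, giving Km = 0.6136 − 0.231 = 0.383 nM.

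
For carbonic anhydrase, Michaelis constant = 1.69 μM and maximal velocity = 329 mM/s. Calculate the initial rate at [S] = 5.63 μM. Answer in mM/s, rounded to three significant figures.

v = Vmax·[S]/(Km + [S]) = 329 × 5.63 / (1.69 + 5.63)
  = 1852 / 7.320 = 253 mM/s.

253 mM/s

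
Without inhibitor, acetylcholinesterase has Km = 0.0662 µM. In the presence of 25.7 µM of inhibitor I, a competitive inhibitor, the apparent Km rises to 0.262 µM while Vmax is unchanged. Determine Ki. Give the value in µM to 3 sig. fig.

8.69 µM

Competitive: Km,app = α·Km with α = 1 + [I]/Ki.
α = Km,app/Km = 0.262/0.0662 = 3.958.
Ki = [I]/(α − 1) = 25.7/2.958 = 8.69 µM.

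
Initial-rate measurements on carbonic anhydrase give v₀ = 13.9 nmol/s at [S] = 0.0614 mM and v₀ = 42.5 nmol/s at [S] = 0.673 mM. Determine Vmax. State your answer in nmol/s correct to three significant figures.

53.6 nmol/s

From v = Vmax[S]/(Km+[S]), each point gives Vmax = v(Km+[S])/[S].
Equating: 13.9(Km+0.0614)/0.0614 = 42.5(Km+0.673)/0.673.
226.4·Km + 13.9 = 63.15·Km + 42.5, so (226.4 − 63.15)·Km = 42.5 − 13.9.
Km = 28.60/163.2 = 0.175 mM; then Vmax = 13.9(0.175+0.0614)/0.0614 = 53.6 nmol/s.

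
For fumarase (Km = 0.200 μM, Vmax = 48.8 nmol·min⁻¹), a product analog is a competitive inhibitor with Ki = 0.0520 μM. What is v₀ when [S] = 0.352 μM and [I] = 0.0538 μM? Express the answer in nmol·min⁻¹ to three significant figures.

With α = 1 + [I]/Ki = 1 + 0.0538/0.0520 = 2.035, the competitive rate law is v = Vmax[S] / (αKm + [S]).
v = 48.8×0.352 / (2.035×0.200 + 0.352) = 17.18/0.7589 = 22.6 nmol·min⁻¹.

22.6 nmol·min⁻¹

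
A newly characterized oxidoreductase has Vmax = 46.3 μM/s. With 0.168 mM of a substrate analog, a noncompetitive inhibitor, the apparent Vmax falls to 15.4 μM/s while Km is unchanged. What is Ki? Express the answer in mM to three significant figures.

Noncompetitive: Vmax,app = Vmax/α with α = 1 + [I]/Ki.
α = Vmax/Vmax,app = 46.3/15.4 = 3.006.
Ki = [I]/(α − 1) = 0.168/2.006 = 0.0837 mM.

0.0837 mM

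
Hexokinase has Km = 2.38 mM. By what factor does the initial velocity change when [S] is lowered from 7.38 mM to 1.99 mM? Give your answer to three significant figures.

Since Vmax cancels, v₂/v₁ = [S]₂(Km+[S]₁) / [S]₁(Km+[S]₂).
= 1.99×(2.38+7.38) / (7.38×(2.38+1.99)) = 19.42/32.25 = 0.602.

0.602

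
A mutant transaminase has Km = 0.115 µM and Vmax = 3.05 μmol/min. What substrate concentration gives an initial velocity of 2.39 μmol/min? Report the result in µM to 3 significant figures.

The required fractional saturation is v/Vmax = 2.39/3.05 = 0.7836.
Then [S]/(Km+[S]) = 0.7836 ⇒ [S] = 0.115 × 0.7836/(1 − 0.7836) = 0.416 µM.

0.416 µM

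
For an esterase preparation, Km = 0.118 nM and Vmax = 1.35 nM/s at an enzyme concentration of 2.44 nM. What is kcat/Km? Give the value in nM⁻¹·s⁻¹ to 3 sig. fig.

4.69 nM⁻¹·s⁻¹

kcat = Vmax/[E]total = 1.35/2.44 = 0.553 s⁻¹.
kcat/Km = 0.553/0.118 = 4.69 nM⁻¹·s⁻¹.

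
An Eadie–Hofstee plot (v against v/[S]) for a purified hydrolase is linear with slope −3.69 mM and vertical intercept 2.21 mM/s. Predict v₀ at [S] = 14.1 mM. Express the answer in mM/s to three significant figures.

In the Eadie–Hofstee form v = Vmax − Km·(v/[S]), the slope is −Km and the intercept is Vmax, so Km = 3.69 mM and Vmax = 2.21 mM/s.
v = 2.21 × 14.1/(3.69 + 14.1) = 1.75 mM/s.

1.75 mM/s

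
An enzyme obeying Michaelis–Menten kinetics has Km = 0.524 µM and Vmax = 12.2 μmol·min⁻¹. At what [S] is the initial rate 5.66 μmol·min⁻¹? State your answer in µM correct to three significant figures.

0.453 µM

Rearranging v = Vmax[S]/(Km+[S]) gives [S] = Km·v/(Vmax − v).
[S] = 0.524 × 5.66 / (12.2 − 5.66) = 2.966/6.540 = 0.453 µM.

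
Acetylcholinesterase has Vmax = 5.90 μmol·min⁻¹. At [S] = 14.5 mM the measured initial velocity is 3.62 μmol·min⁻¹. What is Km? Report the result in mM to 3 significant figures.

9.13 mM

v/Vmax = 3.62/5.90 = 0.6136 = [S]/(Km+[S]).
So Km + [S] = [S]/0.6136 = 23.63 mM, giving Km = 23.63 − 14.5 = 9.13 mM.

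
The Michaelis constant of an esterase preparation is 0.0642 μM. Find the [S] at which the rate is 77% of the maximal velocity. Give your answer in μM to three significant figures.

v/Vmax = [S]/(Km+[S]) = 0.77, so [S] = Km·0.77/(1 − 0.77) = 0.0642 × 3.348.
[S] = 0.215 μM.

0.215 μM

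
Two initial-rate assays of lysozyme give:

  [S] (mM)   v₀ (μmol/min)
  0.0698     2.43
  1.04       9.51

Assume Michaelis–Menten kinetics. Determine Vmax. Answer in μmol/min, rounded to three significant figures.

12.0 μmol/min

In reciprocal form, 1/v = (Km/Vmax)·(1/[S]) + 1/Vmax. The two points give (1/[S], 1/v) = (14.33, 0.4115) and (0.9615, 0.1052).
Slope = (0.4115 − 0.1052)/(14.33 − 0.9615) = 0.02292; intercept = 0.4115 − 0.02292×14.33 = 0.08311.
Vmax = 1/intercept = 12.0 μmol/min; Km = slope × Vmax = 0.02292 × 12.0 = 0.276 mM.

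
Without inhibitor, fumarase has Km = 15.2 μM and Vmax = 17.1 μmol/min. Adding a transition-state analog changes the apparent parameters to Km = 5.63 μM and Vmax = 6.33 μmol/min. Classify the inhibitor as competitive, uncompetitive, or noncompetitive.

uncompetitive

Both Km and Vmax decrease by the same factor (~2.70-fold) — characteristic of uncompetitive inhibition.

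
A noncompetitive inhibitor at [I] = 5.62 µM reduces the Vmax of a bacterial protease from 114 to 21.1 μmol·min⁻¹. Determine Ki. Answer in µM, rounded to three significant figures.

1.28 µM

Noncompetitive: Vmax,app = Vmax/α with α = 1 + [I]/Ki.
α = Vmax/Vmax,app = 114/21.1 = 5.403.
Since α = 1 + [I]/Ki, [I]/Ki = 5.403 − 1 = 4.403 and Ki = 5.62/4.403 = 1.28 µM.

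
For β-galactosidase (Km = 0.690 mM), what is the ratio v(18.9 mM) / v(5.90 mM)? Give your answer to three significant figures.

1.08

The fractional saturations are [S]/(Km+[S]) = 5.90/6.590 = 0.8953 and 18.9/19.59 = 0.9648.
v₂/v₁ is just their ratio: 0.9648/0.8953 = 1.08.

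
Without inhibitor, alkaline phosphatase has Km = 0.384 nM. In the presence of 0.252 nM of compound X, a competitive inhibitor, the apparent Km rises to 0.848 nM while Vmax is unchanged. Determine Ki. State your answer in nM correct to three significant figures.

Competitive: Km,app = α·Km with α = 1 + [I]/Ki.
α = Km,app/Km = 0.848/0.384 = 2.208.
Ki = [I]/(α − 1) = 0.252/1.208 = 0.209 nM.

0.209 nM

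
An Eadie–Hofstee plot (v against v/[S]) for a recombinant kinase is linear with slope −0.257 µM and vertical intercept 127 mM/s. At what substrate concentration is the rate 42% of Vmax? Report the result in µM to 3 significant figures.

The Eadie–Hofstee slope gives Km = 0.257 µM (slope = −Km).
v/Vmax = [S]/(Km+[S]) = 0.42 ⇒ [S] = Km·0.42/(1−0.42) = 0.257 × 0.7241 = 0.186 µM.

0.186 µM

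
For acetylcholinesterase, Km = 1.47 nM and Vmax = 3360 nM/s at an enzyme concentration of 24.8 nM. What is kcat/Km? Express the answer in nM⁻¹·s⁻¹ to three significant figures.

92.2 nM⁻¹·s⁻¹

kcat = Vmax/[E]total = 3360/24.8 = 135 s⁻¹.
kcat/Km = 135/1.47 = 92.2 nM⁻¹·s⁻¹.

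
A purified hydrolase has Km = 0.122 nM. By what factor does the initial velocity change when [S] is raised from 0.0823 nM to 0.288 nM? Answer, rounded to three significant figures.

1.74

Since Vmax cancels, v₂/v₁ = [S]₂(Km+[S]₁) / [S]₁(Km+[S]₂).
= 0.288×(0.122+0.0823) / (0.0823×(0.122+0.288)) = 0.05884/0.03374 = 1.74.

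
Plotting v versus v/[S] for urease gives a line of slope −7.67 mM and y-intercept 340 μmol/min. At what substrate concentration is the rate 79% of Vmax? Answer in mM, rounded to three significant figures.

28.9 mM

The Eadie–Hofstee slope gives Km = 7.67 mM (slope = −Km).
v/Vmax = [S]/(Km+[S]) = 0.79 ⇒ [S] = Km·0.79/(1−0.79) = 7.67 × 3.762 = 28.9 mM.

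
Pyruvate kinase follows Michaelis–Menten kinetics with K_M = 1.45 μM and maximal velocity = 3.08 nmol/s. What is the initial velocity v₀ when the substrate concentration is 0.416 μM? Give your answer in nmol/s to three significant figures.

0.687 nmol/s

v = Vmax·[S]/(Km + [S]) = 3.08 × 0.416 / (1.45 + 0.416)
  = 1.281 / 1.866 = 0.687 nmol/s.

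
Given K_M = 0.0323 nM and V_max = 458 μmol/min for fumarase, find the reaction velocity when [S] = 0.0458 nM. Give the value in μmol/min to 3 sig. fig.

v = Vmax·[S]/(Km + [S]) = 458 × 0.0458 / (0.0323 + 0.0458)
  = 20.98 / 0.07810 = 269 μmol/min.

269 μmol/min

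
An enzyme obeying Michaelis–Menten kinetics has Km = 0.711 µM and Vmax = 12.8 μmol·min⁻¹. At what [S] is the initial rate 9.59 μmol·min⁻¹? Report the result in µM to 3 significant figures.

Rearranging v = Vmax[S]/(Km+[S]) gives [S] = Km·v/(Vmax − v).
[S] = 0.711 × 9.59 / (12.8 − 9.59) = 6.818/3.210 = 2.12 µM.

2.12 µM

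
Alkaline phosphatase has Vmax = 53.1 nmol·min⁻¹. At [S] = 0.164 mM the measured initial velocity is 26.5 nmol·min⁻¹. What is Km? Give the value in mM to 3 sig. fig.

0.165 mM

v/Vmax = 26.5/53.1 = 0.4991 = [S]/(Km+[S]).
So Km + [S] = [S]/0.4991 = 0.3286 mM, giving Km = 0.3286 − 0.164 = 0.165 mM.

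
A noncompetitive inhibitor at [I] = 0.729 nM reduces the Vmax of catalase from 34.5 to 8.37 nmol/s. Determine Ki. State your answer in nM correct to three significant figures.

0.234 nM

Noncompetitive: Vmax,app = Vmax/α with α = 1 + [I]/Ki.
α = Vmax/Vmax,app = 34.5/8.37 = 4.122.
Ki = [I]/(α − 1) = 0.729/3.122 = 0.234 nM.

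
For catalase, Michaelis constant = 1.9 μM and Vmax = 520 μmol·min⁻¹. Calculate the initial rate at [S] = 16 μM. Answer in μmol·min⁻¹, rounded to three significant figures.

[S]/(Km+[S]) = 16/17.90 = 0.8939, the fractional saturation.
v = 0.8939 × Vmax = 0.8939 × 520 = 465 μmol·min⁻¹.

465 μmol·min⁻¹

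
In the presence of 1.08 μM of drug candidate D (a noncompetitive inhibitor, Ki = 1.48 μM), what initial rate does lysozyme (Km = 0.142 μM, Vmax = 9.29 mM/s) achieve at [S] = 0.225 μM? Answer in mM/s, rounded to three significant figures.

3.29 mM/s

α = 1 + [I]/Ki = 1 + 1.08/1.48 = 1.730.
For a noncompetitive inhibitor, Vmax is reduced to Vmax/α while Km is unchanged: Km,app = 0.142 μM, Vmax,app = 5.37 mM/s.
v = Vmax,app·[S]/(Km,app + [S]) = 5.37 × 0.225/(0.142 + 0.225) = 3.29 mM/s.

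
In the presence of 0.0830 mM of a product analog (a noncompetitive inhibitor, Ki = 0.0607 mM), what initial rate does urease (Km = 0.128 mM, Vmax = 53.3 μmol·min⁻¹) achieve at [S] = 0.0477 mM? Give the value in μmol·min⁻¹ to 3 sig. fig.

α = 1 + [I]/Ki = 1 + 0.0830/0.0607 = 2.367.
For a noncompetitive inhibitor, Vmax is reduced to Vmax/α while Km is unchanged: Km,app = 0.128 mM, Vmax,app = 22.5 μmol·min⁻¹.
v = Vmax,app·[S]/(Km,app + [S]) = 22.5 × 0.0477/(0.128 + 0.0477) = 6.11 μmol·min⁻¹.

6.11 μmol·min⁻¹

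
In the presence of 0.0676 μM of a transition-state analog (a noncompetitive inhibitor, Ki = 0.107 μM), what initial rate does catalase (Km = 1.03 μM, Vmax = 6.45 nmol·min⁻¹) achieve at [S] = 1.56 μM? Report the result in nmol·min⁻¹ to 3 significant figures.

2.38 nmol·min⁻¹

α = 1 + [I]/Ki = 1 + 0.0676/0.107 = 1.632.
For a noncompetitive inhibitor, Vmax is reduced to Vmax/α while Km is unchanged: Km,app = 1.03 μM, Vmax,app = 3.95 nmol·min⁻¹.
v = Vmax,app·[S]/(Km,app + [S]) = 3.95 × 1.56/(1.03 + 1.56) = 2.38 nmol·min⁻¹.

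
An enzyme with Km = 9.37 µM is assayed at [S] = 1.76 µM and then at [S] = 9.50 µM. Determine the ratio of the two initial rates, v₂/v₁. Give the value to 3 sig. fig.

The fractional saturations are [S]/(Km+[S]) = 1.76/11.13 = 0.1581 and 9.50/18.87 = 0.5034.
v₂/v₁ is just their ratio: 0.5034/0.1581 = 3.18.

3.18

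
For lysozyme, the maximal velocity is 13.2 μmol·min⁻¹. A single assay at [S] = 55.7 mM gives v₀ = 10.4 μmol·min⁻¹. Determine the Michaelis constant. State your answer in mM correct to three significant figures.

v/Vmax = 10.4/13.2 = 0.7879 = [S]/(Km+[S]).
So Km + [S] = [S]/0.7879 = 70.70 mM, giving Km = 70.70 − 55.7 = 15.0 mM.

15.0 mM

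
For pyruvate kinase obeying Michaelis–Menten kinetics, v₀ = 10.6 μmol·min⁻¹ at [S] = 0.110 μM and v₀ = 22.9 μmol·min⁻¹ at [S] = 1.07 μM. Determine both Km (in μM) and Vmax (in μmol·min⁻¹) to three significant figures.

Km = 0.164 μM; Vmax = 26.4 μmol·min⁻¹

In reciprocal form, 1/v = (Km/Vmax)·(1/[S]) + 1/Vmax. The two points give (1/[S], 1/v) = (9.091, 0.09434) and (0.9346, 0.04367).
Slope = (0.09434 − 0.04367)/(9.091 − 0.9346) = 0.006213; intercept = 0.09434 − 0.006213×9.091 = 0.03786.
Vmax = 1/intercept = 26.4 μmol·min⁻¹; Km = slope × Vmax = 0.006213 × 26.4 = 0.164 μM.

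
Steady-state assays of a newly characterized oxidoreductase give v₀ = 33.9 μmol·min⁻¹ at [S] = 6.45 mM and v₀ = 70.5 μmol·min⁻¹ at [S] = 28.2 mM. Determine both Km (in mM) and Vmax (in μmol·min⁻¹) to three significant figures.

In reciprocal form, 1/v = (Km/Vmax)·(1/[S]) + 1/Vmax. The two points give (1/[S], 1/v) = (0.1550, 0.02950) and (0.03546, 0.01418).
Slope = (0.02950 − 0.01418)/(0.1550 − 0.03546) = 0.1281; intercept = 0.02950 − 0.1281×0.1550 = 0.009643.
Vmax = 1/intercept = 104 μmol·min⁻¹; Km = slope × Vmax = 0.1281 × 104 = 13.3 mM.

Km = 13.3 mM; Vmax = 104 μmol·min⁻¹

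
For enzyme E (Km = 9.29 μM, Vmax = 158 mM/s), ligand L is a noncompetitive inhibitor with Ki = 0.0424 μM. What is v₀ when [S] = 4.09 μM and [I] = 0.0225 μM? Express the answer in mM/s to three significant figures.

31.6 mM/s

With α = 1 + [I]/Ki = 1 + 0.0225/0.0424 = 1.531, the noncompetitive rate law is v = (Vmax/α)·[S] / (Km + [S]).
v = (158/1.531)×4.09 / (9.29 + 4.09) = 422.2/13.38 = 31.6 mM/s.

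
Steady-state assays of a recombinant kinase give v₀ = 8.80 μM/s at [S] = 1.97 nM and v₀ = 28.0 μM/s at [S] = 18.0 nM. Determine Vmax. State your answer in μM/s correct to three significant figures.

From v = Vmax[S]/(Km+[S]), each point gives Vmax = v(Km+[S])/[S].
Equating: 8.80(Km+1.97)/1.97 = 28.0(Km+18.0)/18.0.
4.467·Km + 8.80 = 1.556·Km + 28.0, so (4.467 − 1.556)·Km = 28.0 − 8.80.
Km = 19.20/2.911 = 6.59 nM; then Vmax = 8.80(6.59+1.97)/1.97 = 38.3 μM/s.

38.3 μM/s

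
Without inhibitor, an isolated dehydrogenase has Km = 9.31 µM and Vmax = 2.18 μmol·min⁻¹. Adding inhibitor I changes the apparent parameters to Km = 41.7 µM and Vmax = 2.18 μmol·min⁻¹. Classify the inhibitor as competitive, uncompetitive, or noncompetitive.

Km increases (9.31 → 41.7 µM) while Vmax is unchanged — the hallmark of competitive inhibition.

competitive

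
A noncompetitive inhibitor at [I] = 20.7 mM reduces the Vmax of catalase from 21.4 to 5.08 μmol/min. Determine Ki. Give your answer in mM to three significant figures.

6.44 mM

Noncompetitive: Vmax,app = Vmax/α with α = 1 + [I]/Ki.
α = Vmax/Vmax,app = 21.4/5.08 = 4.213.
Ki = [I]/(α − 1) = 20.7/3.213 = 6.44 mM.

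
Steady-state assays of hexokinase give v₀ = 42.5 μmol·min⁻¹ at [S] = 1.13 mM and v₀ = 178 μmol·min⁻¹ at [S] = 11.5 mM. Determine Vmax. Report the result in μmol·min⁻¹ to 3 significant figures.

In reciprocal form, 1/v = (Km/Vmax)·(1/[S]) + 1/Vmax. The two points give (1/[S], 1/v) = (0.8850, 0.02353) and (0.08696, 0.005618).
Slope = (0.02353 − 0.005618)/(0.8850 − 0.08696) = 0.02245; intercept = 0.02353 − 0.02245×0.8850 = 0.003666.
Vmax = 1/intercept = 273 μmol·min⁻¹; Km = slope × Vmax = 0.02245 × 273 = 6.12 mM.

273 μmol·min⁻¹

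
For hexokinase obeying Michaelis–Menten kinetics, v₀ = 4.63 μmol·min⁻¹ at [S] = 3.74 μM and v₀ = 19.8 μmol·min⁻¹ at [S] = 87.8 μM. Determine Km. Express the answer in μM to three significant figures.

From v = Vmax[S]/(Km+[S]), each point gives Vmax = v(Km+[S])/[S].
Equating: 4.63(Km+3.74)/3.74 = 19.8(Km+87.8)/87.8.
1.238·Km + 4.63 = 0.2255·Km + 19.8, so (1.238 − 0.2255)·Km = 19.8 − 4.63.
Km = 15.17/1.012 = 15.0 μM; then Vmax = 4.63(15.0+3.74)/3.74 = 23.2 μmol·min⁻¹.

15.0 μM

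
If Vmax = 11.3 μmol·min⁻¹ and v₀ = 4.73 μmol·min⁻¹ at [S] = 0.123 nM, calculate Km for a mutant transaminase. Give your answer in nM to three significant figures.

v/Vmax = 4.73/11.3 = 0.4186 = [S]/(Km+[S]).
So Km + [S] = [S]/0.4186 = 0.2938 nM, giving Km = 0.2938 − 0.123 = 0.171 nM.

0.171 nM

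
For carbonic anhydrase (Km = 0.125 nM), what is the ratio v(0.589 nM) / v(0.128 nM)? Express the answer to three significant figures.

Since Vmax cancels, v₂/v₁ = [S]₂(Km+[S]₁) / [S]₁(Km+[S]₂).
= 0.589×(0.125+0.128) / (0.128×(0.125+0.589)) = 0.1490/0.09139 = 1.63.

1.63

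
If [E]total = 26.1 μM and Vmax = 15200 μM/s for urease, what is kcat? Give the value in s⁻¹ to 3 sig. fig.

kcat = Vmax/[E]total = 15200 μM/s / 26.1 μM = 582 s⁻¹.

582 s⁻¹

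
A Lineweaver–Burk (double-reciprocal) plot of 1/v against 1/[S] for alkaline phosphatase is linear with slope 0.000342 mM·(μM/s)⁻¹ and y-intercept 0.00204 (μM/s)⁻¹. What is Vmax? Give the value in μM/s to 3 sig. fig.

490 μM/s

The y-intercept of a Lineweaver–Burk plot equals 1/Vmax, so Vmax = 1/0.00204 = 490 μM/s.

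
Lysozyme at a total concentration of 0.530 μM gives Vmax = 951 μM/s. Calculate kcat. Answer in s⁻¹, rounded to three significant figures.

1790 s⁻¹

kcat = Vmax/[E]total = 951 μM/s / 0.530 μM = 1790 s⁻¹.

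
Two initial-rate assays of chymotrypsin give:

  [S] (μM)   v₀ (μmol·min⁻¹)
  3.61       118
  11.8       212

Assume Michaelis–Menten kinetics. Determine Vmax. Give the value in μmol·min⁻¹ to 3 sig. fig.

327 μmol·min⁻¹

From v = Vmax[S]/(Km+[S]), each point gives Vmax = v(Km+[S])/[S].
Equating: 118(Km+3.61)/3.61 = 212(Km+11.8)/11.8.
32.69·Km + 118 = 17.97·Km + 212, so (32.69 − 17.97)·Km = 212 − 118.
Km = 94.00/14.72 = 6.39 μM; then Vmax = 118(6.39+3.61)/3.61 = 327 μmol·min⁻¹.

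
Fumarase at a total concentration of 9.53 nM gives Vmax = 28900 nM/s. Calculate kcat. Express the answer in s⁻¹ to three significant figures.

3030 s⁻¹

kcat = Vmax/[E]total = 28900 nM/s / 9.53 nM = 3030 s⁻¹.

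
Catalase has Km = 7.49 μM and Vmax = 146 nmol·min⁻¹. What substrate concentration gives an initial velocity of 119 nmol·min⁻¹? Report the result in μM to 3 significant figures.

33.0 μM

The required fractional saturation is v/Vmax = 119/146 = 0.8151.
Then [S]/(Km+[S]) = 0.8151 ⇒ [S] = 7.49 × 0.8151/(1 − 0.8151) = 33.0 μM.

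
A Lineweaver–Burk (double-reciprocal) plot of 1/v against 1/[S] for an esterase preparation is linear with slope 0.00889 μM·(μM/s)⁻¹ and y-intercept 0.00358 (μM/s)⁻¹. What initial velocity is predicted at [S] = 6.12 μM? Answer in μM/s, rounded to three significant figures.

199 μM/s

The y-intercept is 1/Vmax, so Vmax = 1/0.00358 = 279 μM/s.
The slope is Km/Vmax, so Km = 0.00889 × 279 = 2.48 μM.
Then v = 279 × 6.12/(2.48 + 6.12) = 199 μM/s.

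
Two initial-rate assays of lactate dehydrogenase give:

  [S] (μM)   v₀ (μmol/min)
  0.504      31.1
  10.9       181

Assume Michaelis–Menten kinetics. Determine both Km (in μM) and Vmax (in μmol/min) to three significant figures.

Km = 3.32 μM; Vmax = 236 μmol/min

In reciprocal form, 1/v = (Km/Vmax)·(1/[S]) + 1/Vmax. The two points give (1/[S], 1/v) = (1.984, 0.03215) and (0.09174, 0.005525).
Slope = (0.03215 − 0.005525)/(1.984 − 0.09174) = 0.01407; intercept = 0.03215 − 0.01407×1.984 = 0.004234.
Vmax = 1/intercept = 236 μmol/min; Km = slope × Vmax = 0.01407 × 236 = 3.32 μM.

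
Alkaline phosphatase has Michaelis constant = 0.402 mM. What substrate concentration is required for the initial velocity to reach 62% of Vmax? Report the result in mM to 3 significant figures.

v/Vmax = [S]/(Km+[S]) = 0.62, so [S] = Km·0.62/(1 − 0.62) = 0.402 × 1.632.
[S] = 0.656 mM.

0.656 mM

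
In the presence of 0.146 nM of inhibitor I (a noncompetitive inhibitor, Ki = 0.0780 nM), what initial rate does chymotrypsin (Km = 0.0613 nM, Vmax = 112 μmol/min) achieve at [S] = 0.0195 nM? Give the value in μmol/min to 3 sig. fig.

α = 1 + [I]/Ki = 1 + 0.146/0.0780 = 2.872.
For a noncompetitive inhibitor, Vmax is reduced to Vmax/α while Km is unchanged: Km,app = 0.0613 nM, Vmax,app = 39.0 μmol/min.
v = Vmax,app·[S]/(Km,app + [S]) = 39.0 × 0.0195/(0.0613 + 0.0195) = 9.41 μmol/min.

9.41 μmol/min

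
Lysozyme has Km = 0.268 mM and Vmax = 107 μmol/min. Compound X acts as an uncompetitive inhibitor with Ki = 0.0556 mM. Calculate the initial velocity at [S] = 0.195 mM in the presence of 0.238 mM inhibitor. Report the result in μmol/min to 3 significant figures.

α = 1 + [I]/Ki = 1 + 0.238/0.0556 = 5.281.
For an uncompetitive inhibitor, both parameters are divided by α, giving Vmax/α and Km/α: Km,app = 0.0508 mM, Vmax,app = 20.3 μmol/min.
v = Vmax,app·[S]/(Km,app + [S]) = 20.3 × 0.195/(0.0508 + 0.195) = 16.1 μmol/min.

16.1 μmol/min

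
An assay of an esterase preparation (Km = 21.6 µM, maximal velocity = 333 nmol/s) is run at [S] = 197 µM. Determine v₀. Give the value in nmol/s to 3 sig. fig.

300 nmol/s

v = Vmax·[S]/(Km + [S]) = 333 × 197 / (21.6 + 197)
  = 65600 / 218.6 = 300 nmol/s.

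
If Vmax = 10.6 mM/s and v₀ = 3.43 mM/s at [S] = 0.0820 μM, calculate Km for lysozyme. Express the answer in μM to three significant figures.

v/Vmax = 3.43/10.6 = 0.3236 = [S]/(Km+[S]).
So Km + [S] = [S]/0.3236 = 0.2534 μM, giving Km = 0.2534 − 0.0820 = 0.171 μM.

0.171 μM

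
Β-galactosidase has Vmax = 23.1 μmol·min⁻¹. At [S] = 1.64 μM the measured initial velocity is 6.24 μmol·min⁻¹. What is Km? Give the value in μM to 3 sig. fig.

4.43 μM

From v = Vmax[S]/(Km+[S]), Km = [S](Vmax − v)/v.
Km = 1.64 × (23.1 − 6.24) / 6.24 = 27.65/6.24 = 4.43 μM.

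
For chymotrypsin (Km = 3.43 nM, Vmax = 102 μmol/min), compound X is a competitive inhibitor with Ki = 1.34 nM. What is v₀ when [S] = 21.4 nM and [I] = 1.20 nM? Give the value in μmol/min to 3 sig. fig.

78.2 μmol/min

With α = 1 + [I]/Ki = 1 + 1.20/1.34 = 1.896, the competitive rate law is v = Vmax[S] / (αKm + [S]).
v = 102×21.4 / (1.896×3.43 + 21.4) = 2183/27.90 = 78.2 μmol/min.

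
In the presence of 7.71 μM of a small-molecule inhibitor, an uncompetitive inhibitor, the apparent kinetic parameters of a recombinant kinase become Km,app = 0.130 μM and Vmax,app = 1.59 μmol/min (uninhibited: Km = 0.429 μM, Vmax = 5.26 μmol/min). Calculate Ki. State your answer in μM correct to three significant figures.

3.34 μM

Uncompetitive: Vmax,app = Vmax/α (and Km,app = Km/α) with α = 1 + [I]/Ki.
α = Vmax/Vmax,app = 5.26/1.59 = 3.308.
Since α = 1 + [I]/Ki, [I]/Ki = 3.308 − 1 = 2.308 and Ki = 7.71/2.308 = 3.34 μM.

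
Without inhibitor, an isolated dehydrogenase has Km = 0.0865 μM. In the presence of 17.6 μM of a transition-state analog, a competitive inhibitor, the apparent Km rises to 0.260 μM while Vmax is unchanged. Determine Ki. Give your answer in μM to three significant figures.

Competitive: Km,app = α·Km with α = 1 + [I]/Ki.
α = Km,app/Km = 0.260/0.0865 = 3.006.
Ki = [I]/(α − 1) = 17.6/2.006 = 8.77 μM.

8.77 μM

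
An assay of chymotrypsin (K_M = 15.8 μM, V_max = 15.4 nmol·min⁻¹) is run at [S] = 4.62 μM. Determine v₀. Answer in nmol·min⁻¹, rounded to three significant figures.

3.48 nmol·min⁻¹

[S]/(Km+[S]) = 4.62/20.42 = 0.2262, the fractional saturation.
v = 0.2262 × Vmax = 0.2262 × 15.4 = 3.48 nmol·min⁻¹.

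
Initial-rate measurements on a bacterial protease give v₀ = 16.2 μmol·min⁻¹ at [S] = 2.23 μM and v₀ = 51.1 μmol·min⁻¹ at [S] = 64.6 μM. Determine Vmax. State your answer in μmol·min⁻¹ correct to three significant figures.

In reciprocal form, 1/v = (Km/Vmax)·(1/[S]) + 1/Vmax. The two points give (1/[S], 1/v) = (0.4484, 0.06173) and (0.01548, 0.01957).
Slope = (0.06173 − 0.01957)/(0.4484 − 0.01548) = 0.09738; intercept = 0.06173 − 0.09738×0.4484 = 0.01806.
Vmax = 1/intercept = 55.4 μmol·min⁻¹; Km = slope × Vmax = 0.09738 × 55.4 = 5.39 μM.

55.4 μmol·min⁻¹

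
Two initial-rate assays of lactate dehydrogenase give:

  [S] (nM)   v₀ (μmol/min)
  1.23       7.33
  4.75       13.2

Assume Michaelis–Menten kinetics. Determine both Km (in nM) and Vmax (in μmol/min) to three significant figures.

Km = 1.85 nM; Vmax = 18.3 μmol/min

In reciprocal form, 1/v = (Km/Vmax)·(1/[S]) + 1/Vmax. The two points give (1/[S], 1/v) = (0.8130, 0.1364) and (0.2105, 0.07576).
Slope = (0.1364 − 0.07576)/(0.8130 − 0.2105) = 0.1007; intercept = 0.1364 − 0.1007×0.8130 = 0.05456.
Vmax = 1/intercept = 18.3 μmol/min; Km = slope × Vmax = 0.1007 × 18.3 = 1.85 nM.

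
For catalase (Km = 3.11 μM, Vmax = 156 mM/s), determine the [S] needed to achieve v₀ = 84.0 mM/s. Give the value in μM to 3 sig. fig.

3.63 μM

The required fractional saturation is v/Vmax = 84.0/156 = 0.5385.
Then [S]/(Km+[S]) = 0.5385 ⇒ [S] = 3.11 × 0.5385/(1 − 0.5385) = 3.63 μM.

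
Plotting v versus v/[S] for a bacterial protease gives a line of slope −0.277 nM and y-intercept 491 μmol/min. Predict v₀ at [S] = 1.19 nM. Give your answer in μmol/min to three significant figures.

In the Eadie–Hofstee form v = Vmax − Km·(v/[S]), the slope is −Km and the intercept is Vmax, so Km = 0.277 nM and Vmax = 491 μmol/min.
v = 491 × 1.19/(0.277 + 1.19) = 398 μmol/min.

398 μmol/min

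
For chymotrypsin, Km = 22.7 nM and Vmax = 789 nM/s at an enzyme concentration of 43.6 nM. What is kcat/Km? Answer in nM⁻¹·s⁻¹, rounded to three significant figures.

kcat = Vmax/[E]total = 789/43.6 = 18.1 s⁻¹.
kcat/Km = 18.1/22.7 = 0.797 nM⁻¹·s⁻¹.

0.797 nM⁻¹·s⁻¹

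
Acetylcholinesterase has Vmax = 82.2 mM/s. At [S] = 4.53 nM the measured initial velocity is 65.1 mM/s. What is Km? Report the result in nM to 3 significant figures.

From v = Vmax[S]/(Km+[S]), Km = [S](Vmax − v)/v.
Km = 4.53 × (82.2 − 65.1) / 65.1 = 77.46/65.1 = 1.19 nM.

1.19 nM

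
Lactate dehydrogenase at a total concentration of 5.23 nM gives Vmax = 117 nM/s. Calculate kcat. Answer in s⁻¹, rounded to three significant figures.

22.4 s⁻¹

kcat = Vmax/[E]total = 117 nM/s / 5.23 nM = 22.4 s⁻¹.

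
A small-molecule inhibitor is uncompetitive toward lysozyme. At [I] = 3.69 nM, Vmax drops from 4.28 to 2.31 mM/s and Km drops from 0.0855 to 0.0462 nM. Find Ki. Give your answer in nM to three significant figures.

4.33 nM

Uncompetitive: Vmax,app = Vmax/α (and Km,app = Km/α) with α = 1 + [I]/Ki.
α = Vmax/Vmax,app = 4.28/2.31 = 1.853.
Since α = 1 + [I]/Ki, [I]/Ki = 1.853 − 1 = 0.8528 and Ki = 3.69/0.8528 = 4.33 nM.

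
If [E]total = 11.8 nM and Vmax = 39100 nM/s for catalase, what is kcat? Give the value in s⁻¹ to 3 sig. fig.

kcat = Vmax/[E]total = 39100 nM/s / 11.8 nM = 3310 s⁻¹.

3310 s⁻¹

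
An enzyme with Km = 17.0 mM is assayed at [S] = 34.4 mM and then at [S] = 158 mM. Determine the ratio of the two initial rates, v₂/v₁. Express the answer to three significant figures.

1.35

Since Vmax cancels, v₂/v₁ = [S]₂(Km+[S]₁) / [S]₁(Km+[S]₂).
= 158×(17.0+34.4) / (34.4×(17.0+158)) = 8121/6020 = 1.35.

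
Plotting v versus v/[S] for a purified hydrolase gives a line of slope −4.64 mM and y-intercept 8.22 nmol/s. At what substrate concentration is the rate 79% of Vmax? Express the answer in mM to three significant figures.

The Eadie–Hofstee slope gives Km = 4.64 mM (slope = −Km).
v/Vmax = [S]/(Km+[S]) = 0.79 ⇒ [S] = Km·0.79/(1−0.79) = 4.64 × 3.762 = 17.5 mM.

17.5 mM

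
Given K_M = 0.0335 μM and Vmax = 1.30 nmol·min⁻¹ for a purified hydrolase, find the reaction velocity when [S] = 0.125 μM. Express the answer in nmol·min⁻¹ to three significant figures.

1.03 nmol·min⁻¹

v = Vmax·[S]/(Km + [S]) = 1.30 × 0.125 / (0.0335 + 0.125)
  = 0.1625 / 0.1585 = 1.03 nmol·min⁻¹.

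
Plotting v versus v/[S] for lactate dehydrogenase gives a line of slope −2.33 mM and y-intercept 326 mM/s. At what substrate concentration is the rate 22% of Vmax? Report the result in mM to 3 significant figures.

The Eadie–Hofstee slope gives Km = 2.33 mM (slope = −Km).
v/Vmax = [S]/(Km+[S]) = 0.22 ⇒ [S] = Km·0.22/(1−0.22) = 2.33 × 0.2821 = 0.657 mM.

0.657 mM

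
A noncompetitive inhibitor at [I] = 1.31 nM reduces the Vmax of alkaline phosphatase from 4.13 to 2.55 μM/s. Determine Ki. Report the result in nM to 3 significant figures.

2.11 nM

Noncompetitive: Vmax,app = Vmax/α with α = 1 + [I]/Ki.
α = Vmax/Vmax,app = 4.13/2.55 = 1.620.
Since α = 1 + [I]/Ki, [I]/Ki = 1.620 − 1 = 0.6196 and Ki = 1.31/0.6196 = 2.11 nM.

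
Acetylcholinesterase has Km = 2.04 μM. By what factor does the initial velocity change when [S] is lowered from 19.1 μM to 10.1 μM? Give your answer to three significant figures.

0.921

Since Vmax cancels, v₂/v₁ = [S]₂(Km+[S]₁) / [S]₁(Km+[S]₂).
= 10.1×(2.04+19.1) / (19.1×(2.04+10.1)) = 213.5/231.9 = 0.921.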